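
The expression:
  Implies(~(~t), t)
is always true.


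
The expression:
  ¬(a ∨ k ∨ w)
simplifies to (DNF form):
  ¬a ∧ ¬k ∧ ¬w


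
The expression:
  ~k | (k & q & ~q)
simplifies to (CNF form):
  ~k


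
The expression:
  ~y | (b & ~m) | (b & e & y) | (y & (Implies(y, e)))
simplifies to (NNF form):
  e | ~y | (b & ~m)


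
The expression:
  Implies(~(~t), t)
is always true.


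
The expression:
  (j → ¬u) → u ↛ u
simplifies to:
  j ∧ u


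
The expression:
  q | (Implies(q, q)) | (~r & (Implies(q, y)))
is always true.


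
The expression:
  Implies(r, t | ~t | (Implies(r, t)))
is always true.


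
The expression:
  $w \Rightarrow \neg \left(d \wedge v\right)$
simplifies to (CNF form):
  $\neg d \vee \neg v \vee \neg w$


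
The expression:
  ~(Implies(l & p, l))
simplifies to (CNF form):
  False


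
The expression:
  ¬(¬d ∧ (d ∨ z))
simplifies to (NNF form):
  d ∨ ¬z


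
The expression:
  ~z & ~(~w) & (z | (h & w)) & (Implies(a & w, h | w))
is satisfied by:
  {h: True, w: True, z: False}


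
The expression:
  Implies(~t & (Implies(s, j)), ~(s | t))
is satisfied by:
  {t: True, s: False, j: False}
  {s: False, j: False, t: False}
  {j: True, t: True, s: False}
  {j: True, s: False, t: False}
  {t: True, s: True, j: False}
  {s: True, t: False, j: False}
  {j: True, s: True, t: True}


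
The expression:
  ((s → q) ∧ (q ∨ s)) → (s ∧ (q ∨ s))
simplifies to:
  s ∨ ¬q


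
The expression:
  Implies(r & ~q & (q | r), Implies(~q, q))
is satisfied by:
  {q: True, r: False}
  {r: False, q: False}
  {r: True, q: True}


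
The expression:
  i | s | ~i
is always true.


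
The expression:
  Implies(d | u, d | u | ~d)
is always true.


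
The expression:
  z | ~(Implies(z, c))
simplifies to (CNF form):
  z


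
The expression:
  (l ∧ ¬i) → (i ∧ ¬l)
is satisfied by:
  {i: True, l: False}
  {l: False, i: False}
  {l: True, i: True}


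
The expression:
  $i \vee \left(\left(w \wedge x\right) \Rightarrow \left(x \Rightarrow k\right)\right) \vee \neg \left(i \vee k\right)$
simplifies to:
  $\text{True}$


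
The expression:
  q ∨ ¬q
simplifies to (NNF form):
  True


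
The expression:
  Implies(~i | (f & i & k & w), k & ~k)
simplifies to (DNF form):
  (i & ~f) | (i & ~k) | (i & ~w)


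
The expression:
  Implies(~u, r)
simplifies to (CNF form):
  r | u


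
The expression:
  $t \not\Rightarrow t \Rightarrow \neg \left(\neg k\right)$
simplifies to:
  $\text{True}$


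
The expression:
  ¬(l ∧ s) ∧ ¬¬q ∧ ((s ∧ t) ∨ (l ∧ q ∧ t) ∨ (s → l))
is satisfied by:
  {t: True, q: True, s: False, l: False}
  {q: True, l: False, t: False, s: False}
  {l: True, t: True, q: True, s: False}
  {l: True, q: True, t: False, s: False}
  {s: True, t: True, q: True, l: False}


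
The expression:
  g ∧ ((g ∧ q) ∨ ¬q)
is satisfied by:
  {g: True}


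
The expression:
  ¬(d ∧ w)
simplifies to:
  ¬d ∨ ¬w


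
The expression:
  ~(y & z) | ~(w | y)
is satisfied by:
  {z: False, y: False}
  {y: True, z: False}
  {z: True, y: False}


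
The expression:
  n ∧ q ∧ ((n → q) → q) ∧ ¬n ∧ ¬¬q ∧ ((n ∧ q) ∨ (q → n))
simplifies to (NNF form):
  False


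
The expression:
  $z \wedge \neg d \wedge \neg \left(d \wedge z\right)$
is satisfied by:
  {z: True, d: False}


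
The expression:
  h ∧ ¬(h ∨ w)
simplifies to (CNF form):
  False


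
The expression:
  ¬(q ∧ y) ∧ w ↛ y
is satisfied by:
  {w: True, y: False}


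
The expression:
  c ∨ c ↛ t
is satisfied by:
  {c: True}


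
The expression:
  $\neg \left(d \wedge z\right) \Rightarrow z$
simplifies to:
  $z$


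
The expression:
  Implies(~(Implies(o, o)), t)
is always true.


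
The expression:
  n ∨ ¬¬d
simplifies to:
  d ∨ n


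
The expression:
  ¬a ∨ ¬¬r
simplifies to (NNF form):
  r ∨ ¬a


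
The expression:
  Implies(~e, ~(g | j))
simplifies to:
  e | (~g & ~j)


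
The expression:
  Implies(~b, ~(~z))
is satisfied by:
  {b: True, z: True}
  {b: True, z: False}
  {z: True, b: False}


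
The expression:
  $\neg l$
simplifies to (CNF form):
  $\neg l$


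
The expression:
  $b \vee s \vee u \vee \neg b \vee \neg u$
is always true.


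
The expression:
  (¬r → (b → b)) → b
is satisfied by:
  {b: True}


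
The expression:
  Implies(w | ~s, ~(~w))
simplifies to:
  s | w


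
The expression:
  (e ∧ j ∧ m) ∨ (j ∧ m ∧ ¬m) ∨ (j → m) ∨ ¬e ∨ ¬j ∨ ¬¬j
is always true.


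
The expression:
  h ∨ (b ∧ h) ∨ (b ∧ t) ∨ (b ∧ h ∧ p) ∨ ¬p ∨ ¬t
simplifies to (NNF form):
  b ∨ h ∨ ¬p ∨ ¬t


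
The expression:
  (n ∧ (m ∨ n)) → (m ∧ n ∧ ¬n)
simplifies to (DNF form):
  ¬n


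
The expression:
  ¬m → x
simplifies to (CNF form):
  m ∨ x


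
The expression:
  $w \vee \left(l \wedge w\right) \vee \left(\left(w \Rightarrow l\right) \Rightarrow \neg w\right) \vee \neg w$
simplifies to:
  $\text{True}$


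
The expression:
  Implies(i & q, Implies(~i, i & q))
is always true.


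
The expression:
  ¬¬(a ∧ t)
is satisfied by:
  {t: True, a: True}


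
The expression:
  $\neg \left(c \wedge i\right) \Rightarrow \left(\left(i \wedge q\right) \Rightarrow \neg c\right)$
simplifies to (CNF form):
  $\text{True}$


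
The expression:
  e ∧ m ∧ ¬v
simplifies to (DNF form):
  e ∧ m ∧ ¬v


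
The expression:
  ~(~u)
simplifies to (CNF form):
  u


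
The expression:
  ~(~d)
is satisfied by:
  {d: True}


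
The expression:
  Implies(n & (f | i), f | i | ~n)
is always true.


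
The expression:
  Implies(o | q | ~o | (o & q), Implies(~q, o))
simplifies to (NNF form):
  o | q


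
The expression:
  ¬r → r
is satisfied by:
  {r: True}


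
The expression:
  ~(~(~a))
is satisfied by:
  {a: False}


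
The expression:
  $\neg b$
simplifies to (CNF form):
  $\neg b$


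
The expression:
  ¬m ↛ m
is always true.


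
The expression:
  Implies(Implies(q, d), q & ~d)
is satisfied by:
  {q: True, d: False}


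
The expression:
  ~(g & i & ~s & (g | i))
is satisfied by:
  {s: True, g: False, i: False}
  {g: False, i: False, s: False}
  {i: True, s: True, g: False}
  {i: True, g: False, s: False}
  {s: True, g: True, i: False}
  {g: True, s: False, i: False}
  {i: True, g: True, s: True}


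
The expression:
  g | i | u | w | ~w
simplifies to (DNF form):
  True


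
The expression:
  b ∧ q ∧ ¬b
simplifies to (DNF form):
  False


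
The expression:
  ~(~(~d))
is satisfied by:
  {d: False}


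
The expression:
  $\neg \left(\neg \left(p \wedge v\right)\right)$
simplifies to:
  $p \wedge v$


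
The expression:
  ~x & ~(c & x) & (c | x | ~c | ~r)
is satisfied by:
  {x: False}


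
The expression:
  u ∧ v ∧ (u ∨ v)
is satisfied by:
  {u: True, v: True}


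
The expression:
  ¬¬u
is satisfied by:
  {u: True}


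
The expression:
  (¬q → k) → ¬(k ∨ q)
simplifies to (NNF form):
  ¬k ∧ ¬q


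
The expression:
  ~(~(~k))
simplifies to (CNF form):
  ~k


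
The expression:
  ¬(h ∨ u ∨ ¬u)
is never true.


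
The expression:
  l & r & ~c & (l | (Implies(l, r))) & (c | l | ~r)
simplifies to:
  l & r & ~c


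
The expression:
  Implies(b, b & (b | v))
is always true.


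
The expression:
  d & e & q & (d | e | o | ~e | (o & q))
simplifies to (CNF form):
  d & e & q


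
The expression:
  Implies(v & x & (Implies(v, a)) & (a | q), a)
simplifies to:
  True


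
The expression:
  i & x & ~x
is never true.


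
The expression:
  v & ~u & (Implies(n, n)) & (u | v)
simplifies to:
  v & ~u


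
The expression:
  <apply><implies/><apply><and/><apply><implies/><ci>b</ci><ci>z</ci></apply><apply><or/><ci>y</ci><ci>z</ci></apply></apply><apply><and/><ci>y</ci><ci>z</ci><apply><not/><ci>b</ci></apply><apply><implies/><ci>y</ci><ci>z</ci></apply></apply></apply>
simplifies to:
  <apply><or/><apply><and/><ci>b</ci><apply><not/><ci>z</ci></apply></apply><apply><and/><apply><not/><ci>y</ci></apply><apply><not/><ci>z</ci></apply></apply><apply><and/><ci>y</ci><ci>z</ci><apply><not/><ci>b</ci></apply></apply></apply>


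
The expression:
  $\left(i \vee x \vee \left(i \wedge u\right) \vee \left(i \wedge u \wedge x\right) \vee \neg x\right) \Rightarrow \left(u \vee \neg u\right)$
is always true.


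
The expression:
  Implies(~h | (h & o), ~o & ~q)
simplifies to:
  ~o & (h | ~q)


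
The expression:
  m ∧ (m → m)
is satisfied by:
  {m: True}


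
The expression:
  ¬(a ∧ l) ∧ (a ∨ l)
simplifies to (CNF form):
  (a ∨ l) ∧ (a ∨ ¬a) ∧ (l ∨ ¬l) ∧ (¬a ∨ ¬l)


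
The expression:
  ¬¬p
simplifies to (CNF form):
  p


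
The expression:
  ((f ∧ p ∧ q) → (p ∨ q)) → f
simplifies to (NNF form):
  f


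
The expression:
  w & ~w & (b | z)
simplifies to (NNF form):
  False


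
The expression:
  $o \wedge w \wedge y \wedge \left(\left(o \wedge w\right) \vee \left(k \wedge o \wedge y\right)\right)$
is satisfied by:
  {o: True, w: True, y: True}


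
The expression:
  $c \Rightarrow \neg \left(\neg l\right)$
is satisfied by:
  {l: True, c: False}
  {c: False, l: False}
  {c: True, l: True}


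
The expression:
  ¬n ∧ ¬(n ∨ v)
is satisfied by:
  {n: False, v: False}


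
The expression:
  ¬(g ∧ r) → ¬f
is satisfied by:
  {r: True, g: True, f: False}
  {r: True, g: False, f: False}
  {g: True, r: False, f: False}
  {r: False, g: False, f: False}
  {f: True, r: True, g: True}


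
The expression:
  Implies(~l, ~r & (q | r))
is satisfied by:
  {q: True, l: True, r: False}
  {l: True, r: False, q: False}
  {q: True, l: True, r: True}
  {l: True, r: True, q: False}
  {q: True, r: False, l: False}


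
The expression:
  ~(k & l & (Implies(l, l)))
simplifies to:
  ~k | ~l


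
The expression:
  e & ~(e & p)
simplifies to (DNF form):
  e & ~p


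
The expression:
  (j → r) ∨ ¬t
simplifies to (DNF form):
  r ∨ ¬j ∨ ¬t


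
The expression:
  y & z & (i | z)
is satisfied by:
  {z: True, y: True}


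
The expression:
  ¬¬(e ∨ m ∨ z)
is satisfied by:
  {z: True, m: True, e: True}
  {z: True, m: True, e: False}
  {z: True, e: True, m: False}
  {z: True, e: False, m: False}
  {m: True, e: True, z: False}
  {m: True, e: False, z: False}
  {e: True, m: False, z: False}


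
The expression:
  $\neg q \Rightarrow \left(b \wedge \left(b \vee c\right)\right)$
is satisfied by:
  {b: True, q: True}
  {b: True, q: False}
  {q: True, b: False}


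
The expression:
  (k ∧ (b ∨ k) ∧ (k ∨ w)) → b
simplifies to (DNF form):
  b ∨ ¬k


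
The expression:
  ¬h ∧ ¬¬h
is never true.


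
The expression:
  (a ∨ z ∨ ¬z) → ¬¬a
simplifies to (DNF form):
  a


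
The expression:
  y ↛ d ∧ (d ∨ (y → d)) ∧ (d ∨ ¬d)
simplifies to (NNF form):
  False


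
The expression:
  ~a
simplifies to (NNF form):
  ~a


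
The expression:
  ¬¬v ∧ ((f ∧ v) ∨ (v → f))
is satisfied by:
  {f: True, v: True}


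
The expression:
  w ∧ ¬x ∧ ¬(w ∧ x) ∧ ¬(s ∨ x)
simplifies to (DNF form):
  w ∧ ¬s ∧ ¬x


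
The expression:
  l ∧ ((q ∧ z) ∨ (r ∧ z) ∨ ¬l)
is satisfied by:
  {z: True, r: True, q: True, l: True}
  {z: True, r: True, l: True, q: False}
  {z: True, q: True, l: True, r: False}


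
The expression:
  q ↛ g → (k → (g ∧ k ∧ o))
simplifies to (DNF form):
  g ∨ ¬k ∨ ¬q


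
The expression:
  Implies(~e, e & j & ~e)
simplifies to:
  e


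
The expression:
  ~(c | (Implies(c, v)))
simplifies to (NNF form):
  False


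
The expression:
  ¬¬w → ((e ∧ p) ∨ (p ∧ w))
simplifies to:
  p ∨ ¬w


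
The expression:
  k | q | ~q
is always true.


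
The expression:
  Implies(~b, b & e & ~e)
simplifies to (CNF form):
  b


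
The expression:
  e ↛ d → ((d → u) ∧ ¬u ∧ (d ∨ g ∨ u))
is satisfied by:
  {d: True, g: True, u: False, e: False}
  {d: True, g: False, u: False, e: False}
  {d: True, u: True, g: True, e: False}
  {d: True, u: True, g: False, e: False}
  {g: True, d: False, u: False, e: False}
  {d: False, g: False, u: False, e: False}
  {u: True, g: True, d: False, e: False}
  {u: True, d: False, g: False, e: False}
  {d: True, e: True, g: True, u: False}
  {d: True, e: True, g: False, u: False}
  {d: True, e: True, u: True, g: True}
  {d: True, e: True, u: True, g: False}
  {e: True, g: True, u: False, d: False}


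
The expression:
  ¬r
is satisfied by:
  {r: False}


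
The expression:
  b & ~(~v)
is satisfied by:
  {b: True, v: True}


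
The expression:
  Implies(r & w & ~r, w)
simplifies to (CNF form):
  True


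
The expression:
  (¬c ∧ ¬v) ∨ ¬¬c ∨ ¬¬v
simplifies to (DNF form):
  True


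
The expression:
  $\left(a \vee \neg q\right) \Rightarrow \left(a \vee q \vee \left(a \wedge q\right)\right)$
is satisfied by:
  {a: True, q: True}
  {a: True, q: False}
  {q: True, a: False}


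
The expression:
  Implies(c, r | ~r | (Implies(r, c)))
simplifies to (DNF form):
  True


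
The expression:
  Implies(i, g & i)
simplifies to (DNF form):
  g | ~i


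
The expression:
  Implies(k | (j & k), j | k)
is always true.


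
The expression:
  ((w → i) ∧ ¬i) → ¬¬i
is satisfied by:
  {i: True, w: True}
  {i: True, w: False}
  {w: True, i: False}


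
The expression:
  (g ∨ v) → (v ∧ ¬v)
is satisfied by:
  {g: False, v: False}


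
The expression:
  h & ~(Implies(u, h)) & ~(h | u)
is never true.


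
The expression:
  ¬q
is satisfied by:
  {q: False}


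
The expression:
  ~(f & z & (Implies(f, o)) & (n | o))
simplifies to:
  ~f | ~o | ~z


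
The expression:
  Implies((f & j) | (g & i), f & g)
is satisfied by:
  {i: False, f: False, g: False, j: False}
  {j: True, i: False, f: False, g: False}
  {i: True, j: False, f: False, g: False}
  {j: True, i: True, f: False, g: False}
  {g: True, j: False, i: False, f: False}
  {j: True, g: True, i: False, f: False}
  {f: True, g: False, i: False, j: False}
  {f: True, i: True, g: False, j: False}
  {f: True, g: True, j: False, i: False}
  {j: True, f: True, g: True, i: False}
  {f: True, g: True, i: True, j: False}
  {j: True, f: True, g: True, i: True}


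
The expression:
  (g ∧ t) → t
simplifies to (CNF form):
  True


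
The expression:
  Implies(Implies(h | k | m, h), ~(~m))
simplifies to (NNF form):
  m | (k & ~h)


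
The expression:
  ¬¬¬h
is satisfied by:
  {h: False}


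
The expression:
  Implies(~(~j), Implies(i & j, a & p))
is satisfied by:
  {a: True, p: True, i: False, j: False}
  {a: True, p: False, i: False, j: False}
  {p: True, a: False, i: False, j: False}
  {a: False, p: False, i: False, j: False}
  {j: True, a: True, p: True, i: False}
  {j: True, a: True, p: False, i: False}
  {j: True, p: True, a: False, i: False}
  {j: True, p: False, a: False, i: False}
  {a: True, i: True, p: True, j: False}
  {a: True, i: True, p: False, j: False}
  {i: True, p: True, a: False, j: False}
  {i: True, a: False, p: False, j: False}
  {j: True, a: True, i: True, p: True}


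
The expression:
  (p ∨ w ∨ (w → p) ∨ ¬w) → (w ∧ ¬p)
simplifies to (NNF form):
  w ∧ ¬p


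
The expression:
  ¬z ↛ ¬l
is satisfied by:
  {l: True, z: False}


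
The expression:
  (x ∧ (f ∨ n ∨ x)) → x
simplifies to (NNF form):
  True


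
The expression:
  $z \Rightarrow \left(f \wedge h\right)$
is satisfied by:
  {h: True, f: True, z: False}
  {h: True, f: False, z: False}
  {f: True, h: False, z: False}
  {h: False, f: False, z: False}
  {z: True, h: True, f: True}


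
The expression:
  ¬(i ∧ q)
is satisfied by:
  {q: False, i: False}
  {i: True, q: False}
  {q: True, i: False}


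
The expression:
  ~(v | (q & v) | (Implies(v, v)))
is never true.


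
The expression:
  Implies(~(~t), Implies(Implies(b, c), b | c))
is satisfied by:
  {b: True, c: True, t: False}
  {b: True, c: False, t: False}
  {c: True, b: False, t: False}
  {b: False, c: False, t: False}
  {b: True, t: True, c: True}
  {b: True, t: True, c: False}
  {t: True, c: True, b: False}


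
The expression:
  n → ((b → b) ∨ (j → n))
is always true.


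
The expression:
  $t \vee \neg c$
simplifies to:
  $t \vee \neg c$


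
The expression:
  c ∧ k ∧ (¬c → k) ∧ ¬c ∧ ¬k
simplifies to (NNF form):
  False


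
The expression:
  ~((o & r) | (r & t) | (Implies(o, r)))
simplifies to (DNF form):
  o & ~r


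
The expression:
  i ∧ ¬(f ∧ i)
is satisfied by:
  {i: True, f: False}


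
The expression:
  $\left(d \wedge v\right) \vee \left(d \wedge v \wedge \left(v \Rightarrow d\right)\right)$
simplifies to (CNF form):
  $d \wedge v$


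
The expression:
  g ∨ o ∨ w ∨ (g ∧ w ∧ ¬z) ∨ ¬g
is always true.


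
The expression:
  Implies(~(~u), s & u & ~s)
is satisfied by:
  {u: False}


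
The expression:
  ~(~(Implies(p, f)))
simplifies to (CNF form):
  f | ~p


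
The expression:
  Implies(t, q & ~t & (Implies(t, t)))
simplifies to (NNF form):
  ~t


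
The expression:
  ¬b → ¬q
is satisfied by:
  {b: True, q: False}
  {q: False, b: False}
  {q: True, b: True}


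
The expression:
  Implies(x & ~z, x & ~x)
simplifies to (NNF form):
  z | ~x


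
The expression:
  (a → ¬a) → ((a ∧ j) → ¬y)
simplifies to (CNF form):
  True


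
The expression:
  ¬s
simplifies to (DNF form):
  ¬s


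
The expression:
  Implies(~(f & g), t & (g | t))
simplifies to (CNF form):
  (f | t) & (g | t)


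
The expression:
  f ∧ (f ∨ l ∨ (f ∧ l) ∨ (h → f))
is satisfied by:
  {f: True}


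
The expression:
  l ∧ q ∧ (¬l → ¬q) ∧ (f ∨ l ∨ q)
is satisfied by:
  {q: True, l: True}


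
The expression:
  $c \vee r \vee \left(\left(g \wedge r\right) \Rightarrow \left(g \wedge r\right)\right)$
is always true.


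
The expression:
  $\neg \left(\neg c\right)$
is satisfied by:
  {c: True}


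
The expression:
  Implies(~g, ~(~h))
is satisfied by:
  {g: True, h: True}
  {g: True, h: False}
  {h: True, g: False}


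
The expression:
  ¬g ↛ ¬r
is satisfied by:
  {r: True, g: False}


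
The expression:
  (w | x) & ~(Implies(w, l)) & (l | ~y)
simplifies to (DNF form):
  w & ~l & ~y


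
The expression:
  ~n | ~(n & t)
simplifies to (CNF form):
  ~n | ~t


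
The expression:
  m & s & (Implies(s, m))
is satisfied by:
  {m: True, s: True}


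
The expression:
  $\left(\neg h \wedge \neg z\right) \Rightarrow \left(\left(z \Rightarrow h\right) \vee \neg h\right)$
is always true.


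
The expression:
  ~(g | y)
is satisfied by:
  {g: False, y: False}


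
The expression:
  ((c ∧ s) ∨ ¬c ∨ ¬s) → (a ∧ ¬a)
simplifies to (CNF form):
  False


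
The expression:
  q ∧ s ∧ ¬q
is never true.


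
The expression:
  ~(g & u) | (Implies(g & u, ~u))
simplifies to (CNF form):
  ~g | ~u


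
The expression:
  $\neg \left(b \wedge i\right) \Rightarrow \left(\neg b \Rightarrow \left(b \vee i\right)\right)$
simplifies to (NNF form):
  $b \vee i$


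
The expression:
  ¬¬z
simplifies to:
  z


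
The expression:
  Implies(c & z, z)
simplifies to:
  True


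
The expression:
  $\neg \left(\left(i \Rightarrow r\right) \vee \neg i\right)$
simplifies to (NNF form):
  $i \wedge \neg r$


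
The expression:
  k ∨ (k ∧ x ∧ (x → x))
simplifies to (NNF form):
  k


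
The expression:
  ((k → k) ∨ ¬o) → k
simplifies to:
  k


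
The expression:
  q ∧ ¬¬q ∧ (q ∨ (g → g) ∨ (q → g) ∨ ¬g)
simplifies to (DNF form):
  q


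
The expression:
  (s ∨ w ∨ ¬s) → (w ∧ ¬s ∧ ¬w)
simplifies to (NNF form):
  False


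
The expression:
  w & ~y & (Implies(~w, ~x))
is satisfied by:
  {w: True, y: False}


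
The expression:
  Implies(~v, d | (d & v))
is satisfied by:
  {d: True, v: True}
  {d: True, v: False}
  {v: True, d: False}


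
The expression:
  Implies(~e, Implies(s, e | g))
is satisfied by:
  {g: True, e: True, s: False}
  {g: True, s: False, e: False}
  {e: True, s: False, g: False}
  {e: False, s: False, g: False}
  {g: True, e: True, s: True}
  {g: True, s: True, e: False}
  {e: True, s: True, g: False}


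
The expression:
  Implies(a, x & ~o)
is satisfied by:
  {x: True, a: False, o: False}
  {x: False, a: False, o: False}
  {o: True, x: True, a: False}
  {o: True, x: False, a: False}
  {a: True, x: True, o: False}


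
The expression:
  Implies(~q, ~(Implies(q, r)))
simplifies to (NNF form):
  q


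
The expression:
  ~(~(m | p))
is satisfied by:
  {m: True, p: True}
  {m: True, p: False}
  {p: True, m: False}


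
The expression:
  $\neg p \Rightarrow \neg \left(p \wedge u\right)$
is always true.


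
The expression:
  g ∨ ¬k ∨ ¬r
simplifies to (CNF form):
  g ∨ ¬k ∨ ¬r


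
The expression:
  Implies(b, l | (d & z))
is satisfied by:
  {z: True, l: True, d: True, b: False}
  {z: True, l: True, d: False, b: False}
  {l: True, d: True, z: False, b: False}
  {l: True, z: False, d: False, b: False}
  {z: True, d: True, l: False, b: False}
  {z: True, d: False, l: False, b: False}
  {d: True, z: False, l: False, b: False}
  {d: False, z: False, l: False, b: False}
  {b: True, z: True, l: True, d: True}
  {b: True, z: True, l: True, d: False}
  {b: True, l: True, d: True, z: False}
  {b: True, l: True, d: False, z: False}
  {b: True, z: True, d: True, l: False}


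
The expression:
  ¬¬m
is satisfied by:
  {m: True}


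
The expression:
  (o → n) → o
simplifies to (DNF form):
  o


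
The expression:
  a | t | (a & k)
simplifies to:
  a | t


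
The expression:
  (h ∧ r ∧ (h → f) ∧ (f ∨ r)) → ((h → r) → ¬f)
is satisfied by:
  {h: False, r: False, f: False}
  {f: True, h: False, r: False}
  {r: True, h: False, f: False}
  {f: True, r: True, h: False}
  {h: True, f: False, r: False}
  {f: True, h: True, r: False}
  {r: True, h: True, f: False}


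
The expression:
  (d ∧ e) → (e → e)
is always true.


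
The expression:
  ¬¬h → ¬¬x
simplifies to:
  x ∨ ¬h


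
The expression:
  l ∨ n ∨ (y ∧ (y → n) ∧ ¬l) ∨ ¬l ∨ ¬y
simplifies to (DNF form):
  True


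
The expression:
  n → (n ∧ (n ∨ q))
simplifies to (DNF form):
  True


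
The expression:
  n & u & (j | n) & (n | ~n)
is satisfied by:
  {u: True, n: True}


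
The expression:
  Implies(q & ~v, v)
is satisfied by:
  {v: True, q: False}
  {q: False, v: False}
  {q: True, v: True}


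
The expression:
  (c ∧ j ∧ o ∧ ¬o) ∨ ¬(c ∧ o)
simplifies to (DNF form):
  ¬c ∨ ¬o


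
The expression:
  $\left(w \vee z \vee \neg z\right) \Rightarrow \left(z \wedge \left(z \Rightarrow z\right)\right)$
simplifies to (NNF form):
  $z$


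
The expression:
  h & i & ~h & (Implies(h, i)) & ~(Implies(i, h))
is never true.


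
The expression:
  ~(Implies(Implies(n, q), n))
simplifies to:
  ~n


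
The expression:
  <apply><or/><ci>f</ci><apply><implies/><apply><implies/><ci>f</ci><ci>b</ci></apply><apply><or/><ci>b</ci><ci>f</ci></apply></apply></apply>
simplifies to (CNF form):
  <apply><or/><ci>b</ci><ci>f</ci></apply>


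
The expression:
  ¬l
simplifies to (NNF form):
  ¬l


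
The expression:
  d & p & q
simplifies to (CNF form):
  d & p & q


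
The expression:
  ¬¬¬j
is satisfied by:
  {j: False}


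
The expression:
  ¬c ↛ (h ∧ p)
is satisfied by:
  {p: False, c: False, h: False}
  {h: True, p: False, c: False}
  {p: True, h: False, c: False}


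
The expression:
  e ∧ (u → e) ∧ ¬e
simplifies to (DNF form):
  False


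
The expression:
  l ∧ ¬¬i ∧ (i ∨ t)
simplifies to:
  i ∧ l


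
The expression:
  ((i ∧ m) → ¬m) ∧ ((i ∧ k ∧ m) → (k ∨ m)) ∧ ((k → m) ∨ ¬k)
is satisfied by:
  {k: False, m: False, i: False}
  {i: True, k: False, m: False}
  {m: True, k: False, i: False}
  {m: True, k: True, i: False}


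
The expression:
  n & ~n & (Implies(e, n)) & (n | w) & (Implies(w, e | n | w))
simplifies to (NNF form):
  False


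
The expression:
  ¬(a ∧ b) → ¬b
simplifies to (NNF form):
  a ∨ ¬b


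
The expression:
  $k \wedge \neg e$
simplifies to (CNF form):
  $k \wedge \neg e$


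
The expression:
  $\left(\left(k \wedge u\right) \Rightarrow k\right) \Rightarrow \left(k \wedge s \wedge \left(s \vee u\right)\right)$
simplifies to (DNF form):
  $k \wedge s$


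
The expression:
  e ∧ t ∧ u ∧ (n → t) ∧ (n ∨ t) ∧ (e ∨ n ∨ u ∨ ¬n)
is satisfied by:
  {t: True, e: True, u: True}


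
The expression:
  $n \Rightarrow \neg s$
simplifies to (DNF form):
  $\neg n \vee \neg s$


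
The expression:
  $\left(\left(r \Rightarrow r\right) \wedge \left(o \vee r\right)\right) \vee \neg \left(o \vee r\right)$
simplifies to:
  $\text{True}$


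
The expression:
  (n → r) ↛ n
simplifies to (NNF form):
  ¬n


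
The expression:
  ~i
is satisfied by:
  {i: False}


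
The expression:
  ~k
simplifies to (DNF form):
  ~k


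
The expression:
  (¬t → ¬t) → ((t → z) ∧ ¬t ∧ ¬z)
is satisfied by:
  {z: False, t: False}


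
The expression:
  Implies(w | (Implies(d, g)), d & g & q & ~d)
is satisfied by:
  {d: True, g: False, w: False}


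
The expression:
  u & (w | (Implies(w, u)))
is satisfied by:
  {u: True}


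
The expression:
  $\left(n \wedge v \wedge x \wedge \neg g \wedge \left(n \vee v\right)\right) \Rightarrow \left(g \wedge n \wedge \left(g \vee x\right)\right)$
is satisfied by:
  {g: True, x: False, v: False, n: False}
  {g: False, x: False, v: False, n: False}
  {n: True, g: True, x: False, v: False}
  {n: True, g: False, x: False, v: False}
  {g: True, v: True, n: False, x: False}
  {v: True, n: False, x: False, g: False}
  {n: True, v: True, g: True, x: False}
  {n: True, v: True, g: False, x: False}
  {g: True, x: True, n: False, v: False}
  {x: True, n: False, v: False, g: False}
  {g: True, n: True, x: True, v: False}
  {n: True, x: True, g: False, v: False}
  {g: True, v: True, x: True, n: False}
  {v: True, x: True, n: False, g: False}
  {n: True, v: True, x: True, g: True}


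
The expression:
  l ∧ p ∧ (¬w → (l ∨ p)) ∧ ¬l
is never true.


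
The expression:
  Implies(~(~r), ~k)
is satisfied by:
  {k: False, r: False}
  {r: True, k: False}
  {k: True, r: False}


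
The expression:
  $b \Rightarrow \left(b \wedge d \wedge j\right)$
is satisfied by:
  {d: True, j: True, b: False}
  {d: True, j: False, b: False}
  {j: True, d: False, b: False}
  {d: False, j: False, b: False}
  {b: True, d: True, j: True}


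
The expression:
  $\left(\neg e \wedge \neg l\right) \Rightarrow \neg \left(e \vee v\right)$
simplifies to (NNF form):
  $e \vee l \vee \neg v$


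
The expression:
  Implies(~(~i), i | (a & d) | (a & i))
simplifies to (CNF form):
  True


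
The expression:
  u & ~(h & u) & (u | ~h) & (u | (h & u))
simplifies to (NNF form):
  u & ~h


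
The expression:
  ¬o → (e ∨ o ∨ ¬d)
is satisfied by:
  {o: True, e: True, d: False}
  {o: True, e: False, d: False}
  {e: True, o: False, d: False}
  {o: False, e: False, d: False}
  {d: True, o: True, e: True}
  {d: True, o: True, e: False}
  {d: True, e: True, o: False}


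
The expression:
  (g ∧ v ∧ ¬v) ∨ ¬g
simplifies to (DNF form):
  ¬g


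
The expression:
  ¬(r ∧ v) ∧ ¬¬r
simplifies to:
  r ∧ ¬v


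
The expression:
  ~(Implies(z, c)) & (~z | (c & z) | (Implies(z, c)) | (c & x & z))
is never true.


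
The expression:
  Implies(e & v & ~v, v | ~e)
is always true.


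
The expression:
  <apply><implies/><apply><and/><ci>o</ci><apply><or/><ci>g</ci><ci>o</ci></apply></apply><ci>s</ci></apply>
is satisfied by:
  {s: True, o: False}
  {o: False, s: False}
  {o: True, s: True}


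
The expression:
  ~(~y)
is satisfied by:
  {y: True}


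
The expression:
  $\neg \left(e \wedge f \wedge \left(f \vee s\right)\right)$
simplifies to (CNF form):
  $\neg e \vee \neg f$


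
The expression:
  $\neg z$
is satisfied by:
  {z: False}


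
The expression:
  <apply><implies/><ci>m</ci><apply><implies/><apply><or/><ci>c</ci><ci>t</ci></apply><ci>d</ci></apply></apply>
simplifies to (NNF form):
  <apply><or/><ci>d</ci><apply><not/><ci>m</ci></apply><apply><and/><apply><not/><ci>c</ci></apply><apply><not/><ci>t</ci></apply></apply></apply>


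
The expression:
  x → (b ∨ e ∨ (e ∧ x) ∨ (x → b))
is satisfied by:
  {b: True, e: True, x: False}
  {b: True, e: False, x: False}
  {e: True, b: False, x: False}
  {b: False, e: False, x: False}
  {b: True, x: True, e: True}
  {b: True, x: True, e: False}
  {x: True, e: True, b: False}


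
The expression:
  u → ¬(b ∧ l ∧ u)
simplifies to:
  ¬b ∨ ¬l ∨ ¬u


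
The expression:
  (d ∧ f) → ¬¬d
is always true.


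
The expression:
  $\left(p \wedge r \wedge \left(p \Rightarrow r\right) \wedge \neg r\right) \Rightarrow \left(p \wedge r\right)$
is always true.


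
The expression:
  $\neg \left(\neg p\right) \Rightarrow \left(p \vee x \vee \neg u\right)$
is always true.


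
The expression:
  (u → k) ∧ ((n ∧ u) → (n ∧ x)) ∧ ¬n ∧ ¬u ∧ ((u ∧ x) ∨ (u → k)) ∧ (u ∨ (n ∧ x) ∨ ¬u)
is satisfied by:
  {n: False, u: False}


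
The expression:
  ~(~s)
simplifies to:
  s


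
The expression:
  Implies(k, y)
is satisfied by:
  {y: True, k: False}
  {k: False, y: False}
  {k: True, y: True}


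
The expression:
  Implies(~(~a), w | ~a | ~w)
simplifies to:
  True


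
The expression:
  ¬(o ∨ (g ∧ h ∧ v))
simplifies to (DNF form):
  (¬g ∧ ¬o) ∨ (¬h ∧ ¬o) ∨ (¬o ∧ ¬v)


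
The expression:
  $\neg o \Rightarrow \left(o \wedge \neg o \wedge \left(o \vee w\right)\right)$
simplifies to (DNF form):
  $o$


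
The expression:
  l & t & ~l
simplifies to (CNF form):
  False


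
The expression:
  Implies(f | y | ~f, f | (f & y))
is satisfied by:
  {f: True}


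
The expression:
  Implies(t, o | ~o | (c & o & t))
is always true.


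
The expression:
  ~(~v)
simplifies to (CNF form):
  v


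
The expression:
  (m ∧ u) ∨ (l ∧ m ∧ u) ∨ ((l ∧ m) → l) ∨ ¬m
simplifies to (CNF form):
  True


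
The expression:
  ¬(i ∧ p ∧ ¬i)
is always true.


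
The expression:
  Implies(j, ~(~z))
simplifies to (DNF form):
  z | ~j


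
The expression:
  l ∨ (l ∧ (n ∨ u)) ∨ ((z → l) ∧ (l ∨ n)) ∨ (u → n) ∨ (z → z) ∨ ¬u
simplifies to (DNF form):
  True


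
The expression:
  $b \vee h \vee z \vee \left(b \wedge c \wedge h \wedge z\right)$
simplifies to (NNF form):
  $b \vee h \vee z$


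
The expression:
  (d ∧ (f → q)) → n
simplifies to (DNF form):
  n ∨ (f ∧ ¬q) ∨ ¬d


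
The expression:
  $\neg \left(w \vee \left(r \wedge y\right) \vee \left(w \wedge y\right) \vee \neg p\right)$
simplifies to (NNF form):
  $p \wedge \neg w \wedge \left(\neg r \vee \neg y\right)$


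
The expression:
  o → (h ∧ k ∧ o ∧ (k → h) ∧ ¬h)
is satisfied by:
  {o: False}


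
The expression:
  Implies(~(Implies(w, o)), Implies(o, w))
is always true.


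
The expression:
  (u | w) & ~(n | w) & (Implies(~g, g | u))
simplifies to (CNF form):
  u & ~n & ~w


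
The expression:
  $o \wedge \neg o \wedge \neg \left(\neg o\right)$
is never true.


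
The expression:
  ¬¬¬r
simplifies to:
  ¬r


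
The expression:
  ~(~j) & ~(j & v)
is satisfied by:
  {j: True, v: False}


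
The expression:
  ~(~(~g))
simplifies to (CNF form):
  ~g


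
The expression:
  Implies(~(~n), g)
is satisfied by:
  {g: True, n: False}
  {n: False, g: False}
  {n: True, g: True}


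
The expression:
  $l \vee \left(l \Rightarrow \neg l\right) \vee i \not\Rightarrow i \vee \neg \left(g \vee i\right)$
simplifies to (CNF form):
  $\text{True}$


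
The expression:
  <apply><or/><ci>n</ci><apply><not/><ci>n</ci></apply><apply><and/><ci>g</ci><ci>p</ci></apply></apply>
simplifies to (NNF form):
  <true/>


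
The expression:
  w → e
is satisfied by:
  {e: True, w: False}
  {w: False, e: False}
  {w: True, e: True}


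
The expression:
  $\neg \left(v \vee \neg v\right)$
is never true.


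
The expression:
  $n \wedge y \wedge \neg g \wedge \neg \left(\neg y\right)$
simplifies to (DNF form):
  $n \wedge y \wedge \neg g$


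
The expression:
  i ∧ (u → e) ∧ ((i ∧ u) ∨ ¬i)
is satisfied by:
  {i: True, e: True, u: True}


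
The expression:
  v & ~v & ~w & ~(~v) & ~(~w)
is never true.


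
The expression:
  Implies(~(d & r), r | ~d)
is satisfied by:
  {r: True, d: False}
  {d: False, r: False}
  {d: True, r: True}


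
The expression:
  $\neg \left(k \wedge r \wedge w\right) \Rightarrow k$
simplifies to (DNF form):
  $k$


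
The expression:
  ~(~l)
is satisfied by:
  {l: True}


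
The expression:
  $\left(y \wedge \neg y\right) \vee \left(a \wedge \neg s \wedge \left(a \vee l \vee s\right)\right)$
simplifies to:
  $a \wedge \neg s$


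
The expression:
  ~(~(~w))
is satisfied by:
  {w: False}


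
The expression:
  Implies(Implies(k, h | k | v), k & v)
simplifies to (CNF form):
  k & v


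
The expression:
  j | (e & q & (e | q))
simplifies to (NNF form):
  j | (e & q)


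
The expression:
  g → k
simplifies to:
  k ∨ ¬g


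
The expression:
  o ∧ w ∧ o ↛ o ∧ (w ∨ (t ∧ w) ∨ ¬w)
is never true.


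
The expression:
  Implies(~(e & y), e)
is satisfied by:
  {e: True}


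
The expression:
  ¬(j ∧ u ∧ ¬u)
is always true.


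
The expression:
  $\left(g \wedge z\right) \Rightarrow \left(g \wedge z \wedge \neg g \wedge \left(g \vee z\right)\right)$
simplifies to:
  $\neg g \vee \neg z$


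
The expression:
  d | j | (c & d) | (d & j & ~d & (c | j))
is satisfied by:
  {d: True, j: True}
  {d: True, j: False}
  {j: True, d: False}


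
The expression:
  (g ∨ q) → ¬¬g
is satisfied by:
  {g: True, q: False}
  {q: False, g: False}
  {q: True, g: True}


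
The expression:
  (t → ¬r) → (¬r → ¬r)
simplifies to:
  True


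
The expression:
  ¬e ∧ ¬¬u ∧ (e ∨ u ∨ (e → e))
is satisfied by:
  {u: True, e: False}


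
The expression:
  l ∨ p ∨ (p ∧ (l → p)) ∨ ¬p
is always true.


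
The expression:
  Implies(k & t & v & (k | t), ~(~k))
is always true.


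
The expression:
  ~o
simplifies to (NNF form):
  ~o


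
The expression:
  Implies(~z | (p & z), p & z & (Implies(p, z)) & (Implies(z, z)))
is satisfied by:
  {z: True}


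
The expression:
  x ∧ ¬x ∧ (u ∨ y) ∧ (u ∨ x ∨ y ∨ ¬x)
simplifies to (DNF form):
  False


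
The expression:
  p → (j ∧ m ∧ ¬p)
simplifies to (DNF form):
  ¬p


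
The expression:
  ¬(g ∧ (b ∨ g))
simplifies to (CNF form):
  ¬g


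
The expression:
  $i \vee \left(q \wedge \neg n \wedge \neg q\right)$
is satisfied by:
  {i: True}


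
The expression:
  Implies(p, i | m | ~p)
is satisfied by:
  {i: True, m: True, p: False}
  {i: True, p: False, m: False}
  {m: True, p: False, i: False}
  {m: False, p: False, i: False}
  {i: True, m: True, p: True}
  {i: True, p: True, m: False}
  {m: True, p: True, i: False}


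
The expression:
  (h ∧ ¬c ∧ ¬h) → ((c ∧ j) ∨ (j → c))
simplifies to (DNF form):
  True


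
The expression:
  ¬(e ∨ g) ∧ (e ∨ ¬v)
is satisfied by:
  {g: False, v: False, e: False}


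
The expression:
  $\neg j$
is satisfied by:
  {j: False}


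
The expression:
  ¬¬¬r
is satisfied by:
  {r: False}


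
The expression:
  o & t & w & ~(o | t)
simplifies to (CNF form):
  False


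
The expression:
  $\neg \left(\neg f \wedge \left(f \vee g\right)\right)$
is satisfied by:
  {f: True, g: False}
  {g: False, f: False}
  {g: True, f: True}


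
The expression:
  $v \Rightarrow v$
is always true.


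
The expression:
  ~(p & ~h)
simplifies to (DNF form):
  h | ~p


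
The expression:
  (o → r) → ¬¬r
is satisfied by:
  {r: True, o: True}
  {r: True, o: False}
  {o: True, r: False}


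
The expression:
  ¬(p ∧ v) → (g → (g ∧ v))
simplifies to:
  v ∨ ¬g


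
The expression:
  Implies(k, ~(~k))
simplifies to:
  True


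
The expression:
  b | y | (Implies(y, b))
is always true.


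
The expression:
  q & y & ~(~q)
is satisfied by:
  {y: True, q: True}


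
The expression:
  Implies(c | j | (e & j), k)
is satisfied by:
  {k: True, c: False, j: False}
  {j: True, k: True, c: False}
  {k: True, c: True, j: False}
  {j: True, k: True, c: True}
  {j: False, c: False, k: False}


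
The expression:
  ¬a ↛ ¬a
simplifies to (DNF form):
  False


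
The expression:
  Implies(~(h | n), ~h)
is always true.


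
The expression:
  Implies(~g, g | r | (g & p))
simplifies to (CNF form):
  g | r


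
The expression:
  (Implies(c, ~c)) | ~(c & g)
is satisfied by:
  {g: False, c: False}
  {c: True, g: False}
  {g: True, c: False}


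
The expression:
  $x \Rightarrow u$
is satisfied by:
  {u: True, x: False}
  {x: False, u: False}
  {x: True, u: True}


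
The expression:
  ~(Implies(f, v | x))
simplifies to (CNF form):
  f & ~v & ~x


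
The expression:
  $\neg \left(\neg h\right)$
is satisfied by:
  {h: True}


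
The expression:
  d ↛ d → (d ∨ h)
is always true.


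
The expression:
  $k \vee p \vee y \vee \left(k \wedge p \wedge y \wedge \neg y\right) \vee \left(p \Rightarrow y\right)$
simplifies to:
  $\text{True}$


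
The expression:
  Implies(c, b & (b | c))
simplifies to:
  b | ~c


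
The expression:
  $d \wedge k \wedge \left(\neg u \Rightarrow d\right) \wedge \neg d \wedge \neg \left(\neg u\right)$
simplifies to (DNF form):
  $\text{False}$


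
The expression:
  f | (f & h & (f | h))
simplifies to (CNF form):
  f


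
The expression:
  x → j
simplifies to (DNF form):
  j ∨ ¬x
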